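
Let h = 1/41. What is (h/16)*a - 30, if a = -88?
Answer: -2471/82 ≈ -30.134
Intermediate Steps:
h = 1/41 ≈ 0.024390
(h/16)*a - 30 = ((1/41)/16)*(-88) - 30 = ((1/41)*(1/16))*(-88) - 30 = (1/656)*(-88) - 30 = -11/82 - 30 = -2471/82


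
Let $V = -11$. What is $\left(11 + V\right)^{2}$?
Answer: $0$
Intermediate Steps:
$\left(11 + V\right)^{2} = \left(11 - 11\right)^{2} = 0^{2} = 0$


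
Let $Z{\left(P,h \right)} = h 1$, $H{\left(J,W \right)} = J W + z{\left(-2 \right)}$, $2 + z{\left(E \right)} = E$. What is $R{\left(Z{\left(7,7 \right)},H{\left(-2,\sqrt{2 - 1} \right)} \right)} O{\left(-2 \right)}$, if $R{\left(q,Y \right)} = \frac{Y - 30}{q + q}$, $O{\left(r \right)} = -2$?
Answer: $\frac{36}{7} \approx 5.1429$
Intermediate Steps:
$z{\left(E \right)} = -2 + E$
$H{\left(J,W \right)} = -4 + J W$ ($H{\left(J,W \right)} = J W - 4 = -4 + J W$)
$Z{\left(P,h \right)} = h$
$R{\left(q,Y \right)} = \frac{-30 + Y}{2 q}$
$R{\left(Z{\left(7,7 \right)},H{\left(-2,\sqrt{2 - 1} \right)} \right)} O{\left(-2 \right)} = \frac{-30 - \left(4 + 2 \sqrt{2 - 1}\right)}{2 \cdot 7} \left(-2\right) = \frac{1}{2} \cdot \frac{1}{7} \left(-30 - \left(4 + 2 \sqrt{1}\right)\right) \left(-2\right) = \frac{1}{2} \cdot \frac{1}{7} \left(-30 - 6\right) \left(-2\right) = \frac{1}{2} \cdot \frac{1}{7} \left(-36\right) \left(-2\right) = \left(- \frac{18}{7}\right) \left(-2\right) = \frac{36}{7}$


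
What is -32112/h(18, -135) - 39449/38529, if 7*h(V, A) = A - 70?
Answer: 8652615691/7898445 ≈ 1095.5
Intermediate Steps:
h(V, A) = -10 + A/7 (h(V, A) = (A - 70)/7 = (-70 + A)/7 = -10 + A/7)
-32112/h(18, -135) - 39449/38529 = -32112/(-10 + (1/7)*(-135)) - 39449/38529 = -32112/(-10 - 135/7) - 39449*1/38529 = -32112/(-205/7) - 39449/38529 = -32112*(-7/205) - 39449/38529 = 224784/205 - 39449/38529 = 8652615691/7898445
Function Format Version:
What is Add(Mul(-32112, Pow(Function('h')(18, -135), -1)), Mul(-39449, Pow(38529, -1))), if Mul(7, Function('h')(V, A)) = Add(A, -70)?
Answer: Rational(8652615691, 7898445) ≈ 1095.5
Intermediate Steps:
Function('h')(V, A) = Add(-10, Mul(Rational(1, 7), A)) (Function('h')(V, A) = Mul(Rational(1, 7), Add(A, -70)) = Mul(Rational(1, 7), Add(-70, A)) = Add(-10, Mul(Rational(1, 7), A)))
Add(Mul(-32112, Pow(Function('h')(18, -135), -1)), Mul(-39449, Pow(38529, -1))) = Add(Mul(-32112, Pow(Add(-10, Mul(Rational(1, 7), -135)), -1)), Mul(-39449, Pow(38529, -1))) = Add(Mul(-32112, Pow(Add(-10, Rational(-135, 7)), -1)), Mul(-39449, Rational(1, 38529))) = Add(Mul(-32112, Pow(Rational(-205, 7), -1)), Rational(-39449, 38529)) = Add(Mul(-32112, Rational(-7, 205)), Rational(-39449, 38529)) = Add(Rational(224784, 205), Rational(-39449, 38529)) = Rational(8652615691, 7898445)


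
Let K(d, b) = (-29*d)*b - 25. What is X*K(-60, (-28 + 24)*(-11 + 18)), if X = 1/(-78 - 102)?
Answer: 9749/36 ≈ 270.81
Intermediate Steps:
K(d, b) = -25 - 29*b*d (K(d, b) = -29*b*d - 25 = -25 - 29*b*d)
X = -1/180 (X = 1/(-180) = -1/180 ≈ -0.0055556)
X*K(-60, (-28 + 24)*(-11 + 18)) = -(-25 - 29*(-28 + 24)*(-11 + 18)*(-60))/180 = -(-25 - 29*(-4*7)*(-60))/180 = -(-25 - 29*(-28)*(-60))/180 = -(-25 - 48720)/180 = -1/180*(-48745) = 9749/36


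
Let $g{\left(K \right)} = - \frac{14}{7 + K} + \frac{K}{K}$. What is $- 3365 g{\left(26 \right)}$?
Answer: $- \frac{63935}{33} \approx -1937.4$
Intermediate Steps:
$g{\left(K \right)} = 1 - \frac{14}{7 + K}$ ($g{\left(K \right)} = - \frac{14}{7 + K} + 1 = 1 - \frac{14}{7 + K}$)
$- 3365 g{\left(26 \right)} = - 3365 \frac{-7 + 26}{7 + 26} = - 3365 \cdot \frac{1}{33} \cdot 19 = \left(-3365\right) \frac{19}{33} = - \frac{63935}{33}$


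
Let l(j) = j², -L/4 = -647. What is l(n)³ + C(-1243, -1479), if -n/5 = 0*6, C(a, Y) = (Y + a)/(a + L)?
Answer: -2722/1345 ≈ -2.0238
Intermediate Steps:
L = 2588 (L = -4*(-647) = 2588)
C(a, Y) = (Y + a)/(2588 + a) (C(a, Y) = (Y + a)/(a + 2588) = (Y + a)/(2588 + a))
n = 0 (n = -0*6 = -5*0 = 0)
l(n)³ + C(-1243, -1479) = (0²)³ + (-1479 - 1243)/(2588 - 1243) = 0³ - 2722/1345 = 0 + (1/1345)*(-2722) = 0 - 2722/1345 = -2722/1345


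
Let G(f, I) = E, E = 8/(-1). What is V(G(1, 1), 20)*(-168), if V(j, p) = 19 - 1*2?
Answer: -2856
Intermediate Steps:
E = -8 (E = 8*(-1) = -8)
G(f, I) = -8
V(j, p) = 17 (V(j, p) = 19 - 2 = 17)
V(G(1, 1), 20)*(-168) = 17*(-168) = -2856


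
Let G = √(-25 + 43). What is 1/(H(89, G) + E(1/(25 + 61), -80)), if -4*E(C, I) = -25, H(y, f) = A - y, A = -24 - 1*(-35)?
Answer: -4/287 ≈ -0.013937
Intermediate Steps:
A = 11 (A = -24 + 35 = 11)
G = 3*√2 (G = √18 = 3*√2 ≈ 4.2426)
H(y, f) = 11 - y
E(C, I) = 25/4 (E(C, I) = -¼*(-25) = 25/4)
1/(H(89, G) + E(1/(25 + 61), -80)) = 1/((11 - 1*89) + 25/4) = 1/((11 - 89) + 25/4) = 1/(-78 + 25/4) = 1/(-287/4) = -4/287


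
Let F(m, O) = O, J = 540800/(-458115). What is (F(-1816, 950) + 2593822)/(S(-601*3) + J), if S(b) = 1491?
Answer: 237740794956/136501733 ≈ 1741.7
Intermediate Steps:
J = -108160/91623 (J = 540800*(-1/458115) = -108160/91623 ≈ -1.1805)
(F(-1816, 950) + 2593822)/(S(-601*3) + J) = (950 + 2593822)/(1491 - 108160/91623) = 2594772/(136501733/91623) = 2594772*(91623/136501733) = 237740794956/136501733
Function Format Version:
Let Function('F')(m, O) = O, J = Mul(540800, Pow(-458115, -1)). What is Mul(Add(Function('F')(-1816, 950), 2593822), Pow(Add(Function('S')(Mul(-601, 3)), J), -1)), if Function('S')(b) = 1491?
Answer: Rational(237740794956, 136501733) ≈ 1741.7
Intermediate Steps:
J = Rational(-108160, 91623) (J = Mul(540800, Rational(-1, 458115)) = Rational(-108160, 91623) ≈ -1.1805)
Mul(Add(Function('F')(-1816, 950), 2593822), Pow(Add(Function('S')(Mul(-601, 3)), J), -1)) = Mul(Add(950, 2593822), Pow(Add(1491, Rational(-108160, 91623)), -1)) = Mul(2594772, Pow(Rational(136501733, 91623), -1)) = Mul(2594772, Rational(91623, 136501733)) = Rational(237740794956, 136501733)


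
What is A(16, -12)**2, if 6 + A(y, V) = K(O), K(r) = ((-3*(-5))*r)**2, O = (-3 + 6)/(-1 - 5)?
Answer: 40401/16 ≈ 2525.1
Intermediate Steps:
O = -1/2 (O = 3/(-6) = 3*(-1/6) = -1/2 ≈ -0.50000)
K(r) = 225*r**2 (K(r) = (15*r)**2 = 225*r**2)
A(y, V) = 201/4 (A(y, V) = -6 + 225*(-1/2)**2 = -6 + 225*(1/4) = -6 + 225/4 = 201/4)
A(16, -12)**2 = (201/4)**2 = 40401/16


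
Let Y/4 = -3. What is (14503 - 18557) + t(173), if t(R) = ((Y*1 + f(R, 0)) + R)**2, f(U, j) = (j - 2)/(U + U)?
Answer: 654401738/29929 ≈ 21865.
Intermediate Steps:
Y = -12 (Y = 4*(-3) = -12)
f(U, j) = (-2 + j)/(2*U) (f(U, j) = (-2 + j)/((2*U)) = (-2 + j)*(1/(2*U)) = (-2 + j)/(2*U))
t(R) = (-12 + R - 1/R)**2 (t(R) = ((-12*1 + (-2 + 0)/(2*R)) + R)**2 = ((-12 + (1/2)*(-2)/R) + R)**2 = ((-12 - 1/R) + R)**2 = (-12 + R - 1/R)**2)
(14503 - 18557) + t(173) = (14503 - 18557) + (-1 + 173*(-12 + 173))**2/173**2 = -4054 + (-1 + 173*161)**2/29929 = -4054 + (-1 + 27853)**2/29929 = -4054 + (1/29929)*27852**2 = -4054 + (1/29929)*775733904 = -4054 + 775733904/29929 = 654401738/29929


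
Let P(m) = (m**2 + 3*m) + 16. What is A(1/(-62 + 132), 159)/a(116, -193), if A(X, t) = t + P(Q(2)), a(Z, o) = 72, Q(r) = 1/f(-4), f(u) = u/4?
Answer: 173/72 ≈ 2.4028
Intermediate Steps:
f(u) = u/4 (f(u) = u*(1/4) = u/4)
Q(r) = -1 (Q(r) = 1/((1/4)*(-4)) = 1/(-1) = -1)
P(m) = 16 + m**2 + 3*m
A(X, t) = 14 + t (A(X, t) = t + (16 + (-1)**2 + 3*(-1)) = t + (16 + 1 - 3) = t + 14 = 14 + t)
A(1/(-62 + 132), 159)/a(116, -193) = (14 + 159)/72 = 173*(1/72) = 173/72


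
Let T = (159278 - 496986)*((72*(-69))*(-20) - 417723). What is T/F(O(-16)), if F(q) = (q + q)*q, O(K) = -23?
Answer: 53756866002/529 ≈ 1.0162e+8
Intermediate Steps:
F(q) = 2*q² (F(q) = (2*q)*q = 2*q²)
T = 107513732004 (T = -337708*(-4968*(-20) - 417723) = -337708*(99360 - 417723) = -337708*(-318363) = 107513732004)
T/F(O(-16)) = 107513732004/((2*(-23)²)) = 107513732004/((2*529)) = 107513732004/1058 = 107513732004*(1/1058) = 53756866002/529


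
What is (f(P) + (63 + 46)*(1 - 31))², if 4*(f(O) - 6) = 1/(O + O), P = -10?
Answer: 68184176641/6400 ≈ 1.0654e+7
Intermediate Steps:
f(O) = 6 + 1/(8*O) (f(O) = 6 + 1/(4*(O + O)) = 6 + 1/(4*((2*O))) = 6 + (1/(2*O))/4 = 6 + 1/(8*O))
(f(P) + (63 + 46)*(1 - 31))² = ((6 + (⅛)/(-10)) + (63 + 46)*(1 - 31))² = ((6 + (⅛)*(-⅒)) + 109*(-30))² = ((6 - 1/80) - 3270)² = (479/80 - 3270)² = (-261121/80)² = 68184176641/6400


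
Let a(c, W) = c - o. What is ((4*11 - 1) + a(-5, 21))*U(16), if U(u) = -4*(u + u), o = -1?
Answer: -4992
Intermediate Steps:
a(c, W) = 1 + c (a(c, W) = c - 1*(-1) = c + 1 = 1 + c)
U(u) = -8*u
((4*11 - 1) + a(-5, 21))*U(16) = ((4*11 - 1) + (1 - 5))*(-8*16) = ((44 - 1) - 4)*(-128) = (43 - 4)*(-128) = 39*(-128) = -4992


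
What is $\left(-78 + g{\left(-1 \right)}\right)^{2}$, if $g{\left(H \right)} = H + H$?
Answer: $6400$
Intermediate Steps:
$g{\left(H \right)} = 2 H$
$\left(-78 + g{\left(-1 \right)}\right)^{2} = \left(-78 + 2 \left(-1\right)\right)^{2} = \left(-78 - 2\right)^{2} = \left(-80\right)^{2} = 6400$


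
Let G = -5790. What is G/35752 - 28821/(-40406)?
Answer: 199114413/361148828 ≈ 0.55134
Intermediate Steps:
G/35752 - 28821/(-40406) = -5790/35752 - 28821/(-40406) = -5790*1/35752 - 28821*(-1/40406) = -2895/17876 + 28821/40406 = 199114413/361148828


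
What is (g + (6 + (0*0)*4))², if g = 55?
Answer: 3721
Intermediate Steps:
(g + (6 + (0*0)*4))² = (55 + (6 + (0*0)*4))² = (55 + (6 + 0*4))² = (55 + (6 + 0))² = (55 + 6)² = 61² = 3721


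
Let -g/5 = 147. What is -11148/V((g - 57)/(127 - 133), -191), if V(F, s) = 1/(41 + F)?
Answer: -1928604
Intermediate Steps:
g = -735 (g = -5*147 = -735)
-11148/V((g - 57)/(127 - 133), -191) = -(457068 + 11148*(-735 - 57)/(127 - 133)) = -11148/(1/(41 - 792/(-6))) = -11148/(1/(41 - 792*(-⅙))) = -11148/(1/(41 + 132)) = -11148/(1/173) = -11148/1/173 = -11148*173 = -1928604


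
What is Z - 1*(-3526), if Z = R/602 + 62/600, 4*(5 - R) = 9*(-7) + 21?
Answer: 79602364/22575 ≈ 3526.1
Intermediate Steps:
R = 31/2 (R = 5 - (9*(-7) + 21)/4 = 5 - (-63 + 21)/4 = 5 - ¼*(-42) = 5 + 21/2 = 31/2 ≈ 15.500)
Z = 2914/22575 (Z = (31/2)/602 + 62/600 = (31/2)*(1/602) + 62*(1/600) = 31/1204 + 31/300 = 2914/22575 ≈ 0.12908)
Z - 1*(-3526) = 2914/22575 - 1*(-3526) = 2914/22575 + 3526 = 79602364/22575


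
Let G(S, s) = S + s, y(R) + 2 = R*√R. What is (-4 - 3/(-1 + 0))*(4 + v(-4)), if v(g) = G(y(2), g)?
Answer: 2 - 2*√2 ≈ -0.82843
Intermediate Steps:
y(R) = -2 + R^(3/2) (y(R) = -2 + R*√R = -2 + R^(3/2))
v(g) = -2 + g + 2*√2 (v(g) = (-2 + 2^(3/2)) + g = (-2 + 2*√2) + g = -2 + g + 2*√2)
(-4 - 3/(-1 + 0))*(4 + v(-4)) = (-4 - 3/(-1 + 0))*(4 + (-2 - 4 + 2*√2)) = (-4 - 3/(-1))*(4 + (-6 + 2*√2)) = (-4 - 1*(-3))*(-2 + 2*√2) = (-4 + 3)*(-2 + 2*√2) = -(-2 + 2*√2) = 2 - 2*√2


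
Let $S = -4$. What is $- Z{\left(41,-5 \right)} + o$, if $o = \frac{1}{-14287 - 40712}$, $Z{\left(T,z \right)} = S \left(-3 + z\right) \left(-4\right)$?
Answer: $\frac{7039871}{54999} \approx 128.0$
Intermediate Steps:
$Z{\left(T,z \right)} = -48 + 16 z$ ($Z{\left(T,z \right)} = - 4 \left(-3 + z\right) \left(-4\right) = \left(12 - 4 z\right) \left(-4\right) = -48 + 16 z$)
$o = - \frac{1}{54999}$ ($o = \frac{1}{-54999} = - \frac{1}{54999} \approx -1.8182 \cdot 10^{-5}$)
$- Z{\left(41,-5 \right)} + o = - (-48 + 16 \left(-5\right)) - \frac{1}{54999} = - (-48 - 80) - \frac{1}{54999} = \left(-1\right) \left(-128\right) - \frac{1}{54999} = 128 - \frac{1}{54999} = \frac{7039871}{54999}$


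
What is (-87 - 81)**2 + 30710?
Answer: 58934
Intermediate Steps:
(-87 - 81)**2 + 30710 = (-168)**2 + 30710 = 28224 + 30710 = 58934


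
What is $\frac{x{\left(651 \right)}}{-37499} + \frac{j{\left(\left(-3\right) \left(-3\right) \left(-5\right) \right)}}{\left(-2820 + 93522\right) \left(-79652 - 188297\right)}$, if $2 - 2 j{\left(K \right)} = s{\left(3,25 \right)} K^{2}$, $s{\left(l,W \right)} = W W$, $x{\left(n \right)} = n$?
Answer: $- \frac{410333904947}{23671618932852} \approx -0.017334$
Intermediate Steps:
$s{\left(l,W \right)} = W^{2}$
$j{\left(K \right)} = 1 - \frac{625 K^{2}}{2}$ ($j{\left(K \right)} = 1 - \frac{25^{2} K^{2}}{2} = 1 - \frac{625 K^{2}}{2}$)
$\frac{x{\left(651 \right)}}{-37499} + \frac{j{\left(\left(-3\right) \left(-3\right) \left(-5\right) \right)}}{\left(-2820 + 93522\right) \left(-79652 - 188297\right)} = \frac{651}{-37499} + \frac{1 - \frac{625 \left(\left(-3\right) \left(-3\right) \left(-5\right)\right)^{2}}{2}}{\left(-2820 + 93522\right) \left(-79652 - 188297\right)} = 651 \left(- \frac{1}{37499}\right) + \frac{1 - \frac{625 \left(9 \left(-5\right)\right)^{2}}{2}}{90702 \left(-267949\right)} = - \frac{93}{5357} + \frac{1 - \frac{625 \left(-45\right)^{2}}{2}}{-24303510198} = - \frac{93}{5357} + \left(1 - \frac{1265625}{2}\right) \left(- \frac{1}{24303510198}\right) = - \frac{93}{5357} - - \frac{1265623}{48607020396} = - \frac{93}{5357} + \frac{1265623}{48607020396} = - \frac{410333904947}{23671618932852}$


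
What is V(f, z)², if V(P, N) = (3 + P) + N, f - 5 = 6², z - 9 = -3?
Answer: 2500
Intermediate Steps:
z = 6 (z = 9 - 3 = 6)
f = 41 (f = 5 + 6² = 5 + 36 = 41)
V(P, N) = 3 + N + P
V(f, z)² = (3 + 6 + 41)² = 50² = 2500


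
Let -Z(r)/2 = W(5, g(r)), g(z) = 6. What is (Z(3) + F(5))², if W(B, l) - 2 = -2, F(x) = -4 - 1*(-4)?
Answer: 0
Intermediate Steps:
F(x) = 0 (F(x) = -4 + 4 = 0)
W(B, l) = 0 (W(B, l) = 2 - 2 = 0)
Z(r) = 0 (Z(r) = -2*0 = 0)
(Z(3) + F(5))² = (0 + 0)² = 0² = 0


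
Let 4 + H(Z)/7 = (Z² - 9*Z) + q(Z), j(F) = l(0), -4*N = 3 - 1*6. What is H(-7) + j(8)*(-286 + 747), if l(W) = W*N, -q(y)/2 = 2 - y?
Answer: 630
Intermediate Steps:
N = ¾ (N = -(3 - 1*6)/4 = -(3 - 6)/4 = -¼*(-3) = ¾ ≈ 0.75000)
q(y) = -4 + 2*y (q(y) = -2*(2 - y) = -4 + 2*y)
l(W) = 3*W/4 (l(W) = W*(¾) = 3*W/4)
j(F) = 0 (j(F) = (¾)*0 = 0)
H(Z) = -56 - 49*Z + 7*Z² (H(Z) = -28 + 7*((Z² - 9*Z) + (-4 + 2*Z)) = -28 + 7*(-4 + Z² - 7*Z) = -28 + (-28 - 49*Z + 7*Z²) = -56 - 49*Z + 7*Z²)
H(-7) + j(8)*(-286 + 747) = (-56 - 49*(-7) + 7*(-7)²) + 0*(-286 + 747) = (-56 + 343 + 7*49) + 0*461 = (-56 + 343 + 343) + 0 = 630 + 0 = 630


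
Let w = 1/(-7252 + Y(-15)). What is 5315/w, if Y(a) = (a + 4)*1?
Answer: -38602845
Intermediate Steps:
Y(a) = 4 + a (Y(a) = (4 + a)*1 = 4 + a)
w = -1/7263 (w = 1/(-7252 + (4 - 15)) = 1/(-7252 - 11) = 1/(-7263) = -1/7263 ≈ -0.00013768)
5315/w = 5315/(-1/7263) = 5315*(-7263) = -38602845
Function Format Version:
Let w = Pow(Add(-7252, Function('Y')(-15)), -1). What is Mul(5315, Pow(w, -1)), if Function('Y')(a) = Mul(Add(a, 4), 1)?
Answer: -38602845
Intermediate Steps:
Function('Y')(a) = Add(4, a) (Function('Y')(a) = Mul(Add(4, a), 1) = Add(4, a))
w = Rational(-1, 7263) (w = Pow(Add(-7252, Add(4, -15)), -1) = Pow(Add(-7252, -11), -1) = Pow(-7263, -1) = Rational(-1, 7263) ≈ -0.00013768)
Mul(5315, Pow(w, -1)) = Mul(5315, Pow(Rational(-1, 7263), -1)) = Mul(5315, -7263) = -38602845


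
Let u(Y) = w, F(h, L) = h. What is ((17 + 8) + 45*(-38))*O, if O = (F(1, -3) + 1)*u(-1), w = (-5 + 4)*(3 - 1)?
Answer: 6740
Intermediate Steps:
w = -2 (w = -1*2 = -2)
u(Y) = -2
O = -4 (O = (1 + 1)*(-2) = 2*(-2) = -4)
((17 + 8) + 45*(-38))*O = ((17 + 8) + 45*(-38))*(-4) = (25 - 1710)*(-4) = -1685*(-4) = 6740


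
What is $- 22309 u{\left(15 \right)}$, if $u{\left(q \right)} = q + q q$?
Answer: $-5354160$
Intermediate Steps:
$u{\left(q \right)} = q + q^{2}$
$- 22309 u{\left(15 \right)} = - 22309 \cdot 15 \left(1 + 15\right) = - 22309 \cdot 15 \cdot 16 = \left(-22309\right) 240 = -5354160$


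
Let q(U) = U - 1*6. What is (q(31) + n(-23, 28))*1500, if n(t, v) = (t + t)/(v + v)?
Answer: 253875/7 ≈ 36268.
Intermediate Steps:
q(U) = -6 + U (q(U) = U - 6 = -6 + U)
n(t, v) = t/v (n(t, v) = (2*t)/((2*v)) = (2*t)*(1/(2*v)) = t/v)
(q(31) + n(-23, 28))*1500 = ((-6 + 31) - 23/28)*1500 = (25 - 23*1/28)*1500 = (25 - 23/28)*1500 = (677/28)*1500 = 253875/7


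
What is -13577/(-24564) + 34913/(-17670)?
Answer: -34316519/24113660 ≈ -1.4231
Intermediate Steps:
-13577/(-24564) + 34913/(-17670) = -13577*(-1/24564) + 34913*(-1/17670) = 13577/24564 - 34913/17670 = -34316519/24113660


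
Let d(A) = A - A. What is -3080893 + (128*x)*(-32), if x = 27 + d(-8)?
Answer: -3191485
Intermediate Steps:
d(A) = 0
x = 27 (x = 27 + 0 = 27)
-3080893 + (128*x)*(-32) = -3080893 + (128*27)*(-32) = -3080893 + 3456*(-32) = -3080893 - 110592 = -3191485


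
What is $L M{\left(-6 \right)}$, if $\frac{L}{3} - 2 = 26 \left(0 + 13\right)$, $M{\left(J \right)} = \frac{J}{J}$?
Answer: $1020$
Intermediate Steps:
$M{\left(J \right)} = 1$
$L = 1020$ ($L = 6 + 3 \cdot 26 \left(0 + 13\right) = 6 + 3 \cdot 26 \cdot 13 = 6 + 3 \cdot 338 = 6 + 1014 = 1020$)
$L M{\left(-6 \right)} = 1020 \cdot 1 = 1020$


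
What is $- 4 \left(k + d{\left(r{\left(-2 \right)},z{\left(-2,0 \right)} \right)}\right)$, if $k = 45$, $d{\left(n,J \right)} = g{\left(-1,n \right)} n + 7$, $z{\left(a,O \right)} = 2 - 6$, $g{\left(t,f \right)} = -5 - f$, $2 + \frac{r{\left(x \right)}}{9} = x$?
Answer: $4256$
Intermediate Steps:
$r{\left(x \right)} = -18 + 9 x$
$z{\left(a,O \right)} = -4$ ($z{\left(a,O \right)} = 2 - 6 = -4$)
$d{\left(n,J \right)} = 7 + n \left(-5 - n\right)$ ($d{\left(n,J \right)} = \left(-5 - n\right) n + 7 = n \left(-5 - n\right) + 7 = 7 + n \left(-5 - n\right)$)
$- 4 \left(k + d{\left(r{\left(-2 \right)},z{\left(-2,0 \right)} \right)}\right) = - 4 \left(45 + \left(7 - \left(-18 + 9 \left(-2\right)\right) \left(5 + \left(-18 + 9 \left(-2\right)\right)\right)\right)\right) = - 4 \left(45 + \left(7 - \left(-18 - 18\right) \left(5 - 36\right)\right)\right) = - 4 \left(45 + \left(7 - - 36 \left(5 - 36\right)\right)\right) = - 4 \left(45 + \left(7 - \left(-36\right) \left(-31\right)\right)\right) = - 4 \left(45 + \left(7 - 1116\right)\right) = - 4 \left(45 - 1109\right) = - 4 \left(-1064\right) = \left(-1\right) \left(-4256\right) = 4256$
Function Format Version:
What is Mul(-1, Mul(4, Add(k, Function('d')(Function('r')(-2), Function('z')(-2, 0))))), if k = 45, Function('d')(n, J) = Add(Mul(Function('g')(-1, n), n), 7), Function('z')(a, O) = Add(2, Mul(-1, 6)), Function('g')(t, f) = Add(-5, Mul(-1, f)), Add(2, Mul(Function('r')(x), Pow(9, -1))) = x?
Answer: 4256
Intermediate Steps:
Function('r')(x) = Add(-18, Mul(9, x))
Function('z')(a, O) = -4 (Function('z')(a, O) = Add(2, -6) = -4)
Function('d')(n, J) = Add(7, Mul(n, Add(-5, Mul(-1, n)))) (Function('d')(n, J) = Add(Mul(Add(-5, Mul(-1, n)), n), 7) = Add(Mul(n, Add(-5, Mul(-1, n))), 7) = Add(7, Mul(n, Add(-5, Mul(-1, n)))))
Mul(-1, Mul(4, Add(k, Function('d')(Function('r')(-2), Function('z')(-2, 0))))) = Mul(-1, Mul(4, Add(45, Add(7, Mul(-1, Add(-18, Mul(9, -2)), Add(5, Add(-18, Mul(9, -2)))))))) = Mul(-1, Mul(4, Add(45, Add(7, Mul(-1, Add(-18, -18), Add(5, Add(-18, -18))))))) = Mul(-1, Mul(4, Add(45, Add(7, Mul(-1, -36, Add(5, -36)))))) = Mul(-1, Mul(4, Add(45, Add(7, Mul(-1, -36, -31))))) = Mul(-1, Mul(4, Add(45, Add(7, -1116)))) = Mul(-1, Mul(4, Add(45, -1109))) = Mul(-1, Mul(4, -1064)) = Mul(-1, -4256) = 4256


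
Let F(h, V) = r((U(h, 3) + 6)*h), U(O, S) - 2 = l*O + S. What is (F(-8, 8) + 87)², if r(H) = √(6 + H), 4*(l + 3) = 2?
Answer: 7327 + 1914*I*√2 ≈ 7327.0 + 2706.8*I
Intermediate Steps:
l = -5/2 (l = -3 + (¼)*2 = -3 + ½ = -5/2 ≈ -2.5000)
U(O, S) = 2 + S - 5*O/2 (U(O, S) = 2 + (-5*O/2 + S) = 2 + (S - 5*O/2) = 2 + S - 5*O/2)
F(h, V) = √(6 + h*(11 - 5*h/2)) (F(h, V) = √(6 + ((2 + 3 - 5*h/2) + 6)*h) = √(6 + ((5 - 5*h/2) + 6)*h) = √(6 + (11 - 5*h/2)*h) = √(6 + h*(11 - 5*h/2)))
(F(-8, 8) + 87)² = (√2*√(12 - 8*(22 - 5*(-8)))/2 + 87)² = (√2*√(12 - 8*(22 + 40))/2 + 87)² = (√2*√(12 - 8*62)/2 + 87)² = (√2*√(12 - 496)/2 + 87)² = (√2*√(-484)/2 + 87)² = (√2*(22*I)/2 + 87)² = (11*I*√2 + 87)² = (87 + 11*I*√2)²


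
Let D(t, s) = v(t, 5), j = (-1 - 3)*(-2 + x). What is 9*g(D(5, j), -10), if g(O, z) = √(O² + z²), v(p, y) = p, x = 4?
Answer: 45*√5 ≈ 100.62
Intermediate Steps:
j = -8 (j = (-1 - 3)*(-2 + 4) = -4*2 = -8)
D(t, s) = t
9*g(D(5, j), -10) = 9*√(5² + (-10)²) = 9*√(25 + 100) = 9*√125 = 9*(5*√5) = 45*√5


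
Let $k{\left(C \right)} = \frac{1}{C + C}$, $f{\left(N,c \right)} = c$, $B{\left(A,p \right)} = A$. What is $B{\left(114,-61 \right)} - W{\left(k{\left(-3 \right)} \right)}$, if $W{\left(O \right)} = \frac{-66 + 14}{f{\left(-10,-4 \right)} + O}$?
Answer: $\frac{2538}{25} \approx 101.52$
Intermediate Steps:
$k{\left(C \right)} = \frac{1}{2 C}$
$W{\left(O \right)} = - \frac{52}{-4 + O}$ ($W{\left(O \right)} = \frac{-66 + 14}{-4 + O} = - \frac{52}{-4 + O}$)
$B{\left(114,-61 \right)} - W{\left(k{\left(-3 \right)} \right)} = 114 - - \frac{52}{-4 + \frac{1}{2 \left(-3\right)}} = 114 - - \frac{52}{-4 + \frac{1}{2} \left(- \frac{1}{3}\right)} = 114 - - \frac{52}{-4 - \frac{1}{6}} = 114 - - \frac{52}{- \frac{25}{6}} = 114 - \left(-52\right) \left(- \frac{6}{25}\right) = 114 - \frac{312}{25} = \frac{2538}{25}$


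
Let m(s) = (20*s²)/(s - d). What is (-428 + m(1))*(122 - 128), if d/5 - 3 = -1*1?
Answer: 7744/3 ≈ 2581.3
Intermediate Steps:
d = 10 (d = 15 + 5*(-1*1) = 15 + 5*(-1) = 15 - 5 = 10)
m(s) = 20*s²/(-10 + s) (m(s) = (20*s²)/(s - 1*10) = (20*s²)/(s - 10) = (20*s²)/(-10 + s) = 20*s²/(-10 + s))
(-428 + m(1))*(122 - 128) = (-428 + 20*1²/(-10 + 1))*(122 - 128) = (-428 + 20*1/(-9))*(-6) = (-428 + 20*1*(-⅑))*(-6) = (-428 - 20/9)*(-6) = -3872/9*(-6) = 7744/3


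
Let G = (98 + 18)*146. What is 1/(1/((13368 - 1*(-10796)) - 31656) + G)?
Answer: 7492/126884511 ≈ 5.9046e-5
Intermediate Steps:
G = 16936 (G = 116*146 = 16936)
1/(1/((13368 - 1*(-10796)) - 31656) + G) = 1/(1/((13368 - 1*(-10796)) - 31656) + 16936) = 1/(1/((13368 + 10796) - 31656) + 16936) = 1/(1/(24164 - 31656) + 16936) = 1/(1/(-7492) + 16936) = 1/(-1/7492 + 16936) = 1/(126884511/7492) = 7492/126884511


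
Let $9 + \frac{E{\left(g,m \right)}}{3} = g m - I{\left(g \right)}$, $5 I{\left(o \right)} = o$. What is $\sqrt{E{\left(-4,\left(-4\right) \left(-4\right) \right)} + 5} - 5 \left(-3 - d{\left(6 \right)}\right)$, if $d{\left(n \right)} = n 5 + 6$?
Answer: $195 + \frac{23 i \sqrt{10}}{5} \approx 195.0 + 14.546 i$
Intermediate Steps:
$I{\left(o \right)} = \frac{o}{5}$
$d{\left(n \right)} = 6 + 5 n$ ($d{\left(n \right)} = 5 n + 6 = 6 + 5 n$)
$E{\left(g,m \right)} = -27 - \frac{3 g}{5} + 3 g m$ ($E{\left(g,m \right)} = -27 + 3 \left(g m - \frac{g}{5}\right) = -27 + 3 \left(- \frac{g}{5} + g m\right) = -27 + \left(- \frac{3 g}{5} + 3 g m\right) = -27 - \frac{3 g}{5} + 3 g m$)
$\sqrt{E{\left(-4,\left(-4\right) \left(-4\right) \right)} + 5} - 5 \left(-3 - d{\left(6 \right)}\right) = \sqrt{\left(-27 - - \frac{12}{5} + 3 \left(-4\right) \left(\left(-4\right) \left(-4\right)\right)\right) + 5} - 5 \left(-3 - \left(6 + 5 \cdot 6\right)\right) = \sqrt{\left(-27 + \frac{12}{5} + 3 \left(-4\right) 16\right) + 5} - 5 \left(-3 - \left(6 + 30\right)\right) = \sqrt{\left(-27 + \frac{12}{5} - 192\right) + 5} - 5 \left(-3 - 36\right) = \sqrt{- \frac{1083}{5} + 5} - 5 \left(-3 - 36\right) = \sqrt{- \frac{1058}{5}} - -195 = \frac{23 i \sqrt{10}}{5} + 195 = 195 + \frac{23 i \sqrt{10}}{5}$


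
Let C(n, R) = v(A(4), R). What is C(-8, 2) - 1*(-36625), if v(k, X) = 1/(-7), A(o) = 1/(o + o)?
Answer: 256374/7 ≈ 36625.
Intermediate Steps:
A(o) = 1/(2*o)
v(k, X) = -⅐
C(n, R) = -⅐
C(-8, 2) - 1*(-36625) = -⅐ - 1*(-36625) = -⅐ + 36625 = 256374/7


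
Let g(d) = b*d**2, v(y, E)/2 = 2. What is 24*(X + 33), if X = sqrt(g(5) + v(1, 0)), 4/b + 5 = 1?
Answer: 792 + 24*I*sqrt(21) ≈ 792.0 + 109.98*I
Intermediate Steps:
b = -1 (b = 4/(-5 + 1) = 4/(-4) = 4*(-1/4) = -1)
v(y, E) = 4 (v(y, E) = 2*2 = 4)
g(d) = -d**2
X = I*sqrt(21) (X = sqrt(-1*5**2 + 4) = sqrt(-1*25 + 4) = sqrt(-25 + 4) = sqrt(-21) = I*sqrt(21) ≈ 4.5826*I)
24*(X + 33) = 24*(I*sqrt(21) + 33) = 24*(33 + I*sqrt(21)) = 792 + 24*I*sqrt(21)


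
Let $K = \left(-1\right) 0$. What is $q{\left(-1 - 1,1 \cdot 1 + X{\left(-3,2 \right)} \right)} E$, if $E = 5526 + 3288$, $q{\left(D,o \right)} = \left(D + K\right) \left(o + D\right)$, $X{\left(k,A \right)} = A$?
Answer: $-17628$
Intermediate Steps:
$K = 0$
$q{\left(D,o \right)} = D \left(D + o\right)$ ($q{\left(D,o \right)} = \left(D + 0\right) \left(o + D\right) = D \left(D + o\right)$)
$E = 8814$
$q{\left(-1 - 1,1 \cdot 1 + X{\left(-3,2 \right)} \right)} E = \left(-1 - 1\right) \left(\left(-1 - 1\right) + \left(1 \cdot 1 + 2\right)\right) 8814 = - 2 \left(-2 + \left(1 + 2\right)\right) 8814 = - 2 \left(-2 + 3\right) 8814 = \left(-2\right) 1 \cdot 8814 = \left(-2\right) 8814 = -17628$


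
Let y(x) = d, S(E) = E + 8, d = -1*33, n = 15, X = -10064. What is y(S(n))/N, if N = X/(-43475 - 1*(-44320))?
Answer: 27885/10064 ≈ 2.7708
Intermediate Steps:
d = -33
S(E) = 8 + E
y(x) = -33
N = -10064/845 (N = -10064/(-43475 - 1*(-44320)) = -10064/(-43475 + 44320) = -10064/845 ≈ -11.910)
y(S(n))/N = -33/(-10064/845) = -33*(-845/10064) = 27885/10064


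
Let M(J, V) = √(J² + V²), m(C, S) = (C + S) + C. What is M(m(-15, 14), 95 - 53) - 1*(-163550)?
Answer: 163550 + 2*√505 ≈ 1.6360e+5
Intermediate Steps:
m(C, S) = S + 2*C
M(m(-15, 14), 95 - 53) - 1*(-163550) = √((14 + 2*(-15))² + (95 - 53)²) - 1*(-163550) = √((14 - 30)² + 42²) + 163550 = √((-16)² + 1764) + 163550 = √(256 + 1764) + 163550 = √2020 + 163550 = 2*√505 + 163550 = 163550 + 2*√505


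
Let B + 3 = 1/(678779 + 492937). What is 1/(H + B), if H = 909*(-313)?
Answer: -1171716/333376636319 ≈ -3.5147e-6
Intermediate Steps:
H = -284517
B = -3515147/1171716 (B = -3 + 1/(678779 + 492937) = -3 + 1/1171716 = -3515147/1171716 ≈ -3.0000)
1/(H + B) = 1/(-284517 - 3515147/1171716) = 1/(-333376636319/1171716) = -1171716/333376636319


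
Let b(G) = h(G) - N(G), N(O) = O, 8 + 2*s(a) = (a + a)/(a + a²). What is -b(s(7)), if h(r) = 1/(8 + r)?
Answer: -1087/264 ≈ -4.1174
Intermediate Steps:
s(a) = -4 + a/(a + a²) (s(a) = -4 + ((a + a)/(a + a²))/2 = -4 + ((2*a)/(a + a²))/2 = -4 + (2*a/(a + a²))/2 = -4 + a/(a + a²))
b(G) = 1/(8 + G) - G
-b(s(7)) = -(1 - (-3 - 4*7)/(1 + 7)*(8 + (-3 - 4*7)/(1 + 7)))/(8 + (-3 - 4*7)/(1 + 7)) = -(1 - (-3 - 28)/8*(8 + (-3 - 28)/8))/(8 + (-3 - 28)/8) = -(1 - (⅛)*(-31)*(8 + (⅛)*(-31)))/(8 + (⅛)*(-31)) = -(1 - 1*(-31/8)*(8 - 31/8))/(8 - 31/8) = -(1 - 1*(-31/8)*33/8)/33/8 = -8*(1 + 1023/64)/33 = -8*1087/(33*64) = -1*1087/264 = -1087/264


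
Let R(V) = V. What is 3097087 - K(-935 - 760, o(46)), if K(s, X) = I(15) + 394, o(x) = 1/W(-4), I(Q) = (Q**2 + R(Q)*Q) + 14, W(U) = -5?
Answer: 3096229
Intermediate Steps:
I(Q) = 14 + 2*Q**2 (I(Q) = (Q**2 + Q*Q) + 14 = (Q**2 + Q**2) + 14 = 2*Q**2 + 14 = 14 + 2*Q**2)
o(x) = -1/5 (o(x) = 1/(-5) = -1/5)
K(s, X) = 858 (K(s, X) = (14 + 2*15**2) + 394 = (14 + 2*225) + 394 = (14 + 450) + 394 = 464 + 394 = 858)
3097087 - K(-935 - 760, o(46)) = 3097087 - 1*858 = 3097087 - 858 = 3096229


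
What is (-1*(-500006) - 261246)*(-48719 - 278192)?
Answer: -78053270360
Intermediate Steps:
(-1*(-500006) - 261246)*(-48719 - 278192) = (500006 - 261246)*(-326911) = 238760*(-326911) = -78053270360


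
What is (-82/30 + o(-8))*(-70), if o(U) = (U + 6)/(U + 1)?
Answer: 514/3 ≈ 171.33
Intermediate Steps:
o(U) = (6 + U)/(1 + U)
(-82/30 + o(-8))*(-70) = (-82/30 + (6 - 8)/(1 - 8))*(-70) = (-82*1/30 - 2/(-7))*(-70) = (-41/15 - ⅐*(-2))*(-70) = (-41/15 + 2/7)*(-70) = -257/105*(-70) = 514/3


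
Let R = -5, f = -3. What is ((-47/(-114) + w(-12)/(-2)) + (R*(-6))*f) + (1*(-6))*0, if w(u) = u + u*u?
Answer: -17737/114 ≈ -155.59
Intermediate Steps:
w(u) = u + u**2
((-47/(-114) + w(-12)/(-2)) + (R*(-6))*f) + (1*(-6))*0 = ((-47/(-114) - 12*(1 - 12)/(-2)) - 5*(-6)*(-3)) + (1*(-6))*0 = ((-47*(-1/114) - 12*(-11)*(-1/2)) + 30*(-3)) - 6*0 = ((47/114 + 132*(-1/2)) - 90) + 0 = ((47/114 - 66) - 90) + 0 = (-7477/114 - 90) + 0 = -17737/114 + 0 = -17737/114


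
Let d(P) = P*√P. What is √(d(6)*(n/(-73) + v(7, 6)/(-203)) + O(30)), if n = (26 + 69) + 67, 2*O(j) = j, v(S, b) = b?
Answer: √(3294041415 - 2962970136*√6)/14819 ≈ 4.2485*I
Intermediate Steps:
d(P) = P^(3/2)
O(j) = j/2
n = 162 (n = 95 + 67 = 162)
√(d(6)*(n/(-73) + v(7, 6)/(-203)) + O(30)) = √(6^(3/2)*(162/(-73) + 6/(-203)) + (½)*30) = √((6*√6)*(162*(-1/73) + 6*(-1/203)) + 15) = √((6*√6)*(-162/73 - 6/203) + 15) = √((6*√6)*(-33324/14819) + 15) = √(-199944*√6/14819 + 15) = √(15 - 199944*√6/14819)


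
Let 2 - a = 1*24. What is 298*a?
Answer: -6556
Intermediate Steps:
a = -22 (a = 2 - 24 = -22)
298*a = 298*(-22) = -6556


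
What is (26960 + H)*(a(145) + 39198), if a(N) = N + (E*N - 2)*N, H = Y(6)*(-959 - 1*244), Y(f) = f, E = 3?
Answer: 2016210976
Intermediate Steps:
H = -7218 (H = 6*(-959 - 1*244) = 6*(-959 - 244) = 6*(-1203) = -7218)
a(N) = N + N*(-2 + 3*N) (a(N) = N + (3*N - 2)*N = N + (-2 + 3*N)*N = N + N*(-2 + 3*N))
(26960 + H)*(a(145) + 39198) = (26960 - 7218)*(145*(-1 + 3*145) + 39198) = 19742*(145*(-1 + 435) + 39198) = 19742*(145*434 + 39198) = 19742*(62930 + 39198) = 19742*102128 = 2016210976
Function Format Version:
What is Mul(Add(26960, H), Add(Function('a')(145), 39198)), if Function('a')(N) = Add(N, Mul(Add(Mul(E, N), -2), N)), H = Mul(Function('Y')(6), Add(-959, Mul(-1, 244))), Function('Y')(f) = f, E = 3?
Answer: 2016210976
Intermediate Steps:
H = -7218 (H = Mul(6, Add(-959, Mul(-1, 244))) = Mul(6, Add(-959, -244)) = Mul(6, -1203) = -7218)
Function('a')(N) = Add(N, Mul(N, Add(-2, Mul(3, N)))) (Function('a')(N) = Add(N, Mul(Add(Mul(3, N), -2), N)) = Add(N, Mul(Add(-2, Mul(3, N)), N)) = Add(N, Mul(N, Add(-2, Mul(3, N)))))
Mul(Add(26960, H), Add(Function('a')(145), 39198)) = Mul(Add(26960, -7218), Add(Mul(145, Add(-1, Mul(3, 145))), 39198)) = Mul(19742, Add(Mul(145, Add(-1, 435)), 39198)) = Mul(19742, Add(Mul(145, 434), 39198)) = Mul(19742, Add(62930, 39198)) = Mul(19742, 102128) = 2016210976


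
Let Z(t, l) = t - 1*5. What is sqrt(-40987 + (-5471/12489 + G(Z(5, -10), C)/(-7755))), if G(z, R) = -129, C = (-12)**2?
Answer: I*sqrt(42719584819909840095)/32284065 ≈ 202.45*I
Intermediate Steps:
Z(t, l) = -5 + t (Z(t, l) = t - 5 = -5 + t)
C = 144
sqrt(-40987 + (-5471/12489 + G(Z(5, -10), C)/(-7755))) = sqrt(-40987 + (-5471/12489 - 129/(-7755))) = sqrt(-40987 + (-5471*1/12489 - 129*(-1/7755))) = sqrt(-40987 + (-5471/12489 + 43/2585)) = sqrt(-40987 - 13605508/32284065) = sqrt(-1323240577663/32284065) = I*sqrt(42719584819909840095)/32284065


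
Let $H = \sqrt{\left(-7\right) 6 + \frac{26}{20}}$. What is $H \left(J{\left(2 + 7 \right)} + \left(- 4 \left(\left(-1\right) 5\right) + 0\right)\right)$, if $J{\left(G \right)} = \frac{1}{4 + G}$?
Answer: $\frac{261 i \sqrt{4070}}{130} \approx 128.08 i$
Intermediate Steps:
$H = \frac{i \sqrt{4070}}{10}$ ($H = \sqrt{-42 + 26 \cdot \frac{1}{20}} = \sqrt{-42 + \frac{13}{10}} = \sqrt{- \frac{407}{10}} = \frac{i \sqrt{4070}}{10} \approx 6.3797 i$)
$H \left(J{\left(2 + 7 \right)} + \left(- 4 \left(\left(-1\right) 5\right) + 0\right)\right) = \frac{i \sqrt{4070}}{10} \left(\frac{1}{4 + \left(2 + 7\right)} + \left(- 4 \left(\left(-1\right) 5\right) + 0\right)\right) = \frac{i \sqrt{4070}}{10} \left(\frac{1}{4 + 9} + \left(\left(-4\right) \left(-5\right) + 0\right)\right) = \frac{i \sqrt{4070}}{10} \left(\frac{1}{13} + \left(20 + 0\right)\right) = \frac{i \sqrt{4070}}{10} \left(\frac{1}{13} + 20\right) = \frac{i \sqrt{4070}}{10} \cdot \frac{261}{13} = \frac{261 i \sqrt{4070}}{130}$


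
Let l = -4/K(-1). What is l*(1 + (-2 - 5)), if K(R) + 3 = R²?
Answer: -12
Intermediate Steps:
K(R) = -3 + R²
l = 2 (l = -4/(-3 + (-1)²) = -4/(-3 + 1) = -4/(-2) = -4*(-½) = 2)
l*(1 + (-2 - 5)) = 2*(1 + (-2 - 5)) = 2*(1 - 7) = 2*(-6) = -12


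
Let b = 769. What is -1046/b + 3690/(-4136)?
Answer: -3581933/1590292 ≈ -2.2524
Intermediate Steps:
-1046/b + 3690/(-4136) = -1046/769 + 3690/(-4136) = -1046*1/769 + 3690*(-1/4136) = -1046/769 - 1845/2068 = -3581933/1590292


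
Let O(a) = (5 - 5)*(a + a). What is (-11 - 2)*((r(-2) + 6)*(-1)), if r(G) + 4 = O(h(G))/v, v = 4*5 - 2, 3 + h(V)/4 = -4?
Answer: 26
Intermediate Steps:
h(V) = -28 (h(V) = -12 + 4*(-4) = -12 - 16 = -28)
v = 18 (v = 20 - 2 = 18)
O(a) = 0 (O(a) = 0*(2*a) = 0)
r(G) = -4 (r(G) = -4 + 0/18 = -4 + 0*(1/18) = -4 + 0 = -4)
(-11 - 2)*((r(-2) + 6)*(-1)) = (-11 - 2)*((-4 + 6)*(-1)) = -26*(-1) = -13*(-2) = 26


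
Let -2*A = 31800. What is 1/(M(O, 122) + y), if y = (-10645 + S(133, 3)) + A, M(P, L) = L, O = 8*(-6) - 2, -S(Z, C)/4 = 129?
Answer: -1/26939 ≈ -3.7121e-5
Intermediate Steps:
S(Z, C) = -516 (S(Z, C) = -4*129 = -516)
O = -50 (O = -48 - 2 = -50)
A = -15900 (A = -½*31800 = -15900)
y = -27061 (y = (-10645 - 516) - 15900 = -11161 - 15900 = -27061)
1/(M(O, 122) + y) = 1/(122 - 27061) = 1/(-26939) = -1/26939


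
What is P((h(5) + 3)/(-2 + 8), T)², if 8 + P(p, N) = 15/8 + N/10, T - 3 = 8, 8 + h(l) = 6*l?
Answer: 40401/1600 ≈ 25.251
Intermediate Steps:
h(l) = -8 + 6*l
T = 11 (T = 3 + 8 = 11)
P(p, N) = -49/8 + N/10 (P(p, N) = -8 + (15/8 + N/10) = -49/8 + N/10)
P((h(5) + 3)/(-2 + 8), T)² = (-49/8 + (⅒)*11)² = (-49/8 + 11/10)² = (-201/40)² = 40401/1600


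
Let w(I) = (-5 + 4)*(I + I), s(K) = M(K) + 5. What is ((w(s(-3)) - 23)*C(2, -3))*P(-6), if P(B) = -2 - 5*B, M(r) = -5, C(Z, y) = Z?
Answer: -1288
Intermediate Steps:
s(K) = 0 (s(K) = -5 + 5 = 0)
w(I) = -2*I
((w(s(-3)) - 23)*C(2, -3))*P(-6) = ((-2*0 - 23)*2)*(-2 - 5*(-6)) = ((0 - 23)*2)*(-2 + 30) = -23*2*28 = -46*28 = -1288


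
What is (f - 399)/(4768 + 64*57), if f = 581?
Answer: 91/4208 ≈ 0.021625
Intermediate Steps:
(f - 399)/(4768 + 64*57) = (581 - 399)/(4768 + 64*57) = 182/(4768 + 3648) = 182/8416 = 182*(1/8416) = 91/4208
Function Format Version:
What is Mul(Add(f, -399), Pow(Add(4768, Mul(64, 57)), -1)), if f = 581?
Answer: Rational(91, 4208) ≈ 0.021625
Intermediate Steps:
Mul(Add(f, -399), Pow(Add(4768, Mul(64, 57)), -1)) = Mul(Add(581, -399), Pow(Add(4768, Mul(64, 57)), -1)) = Mul(182, Pow(Add(4768, 3648), -1)) = Mul(182, Pow(8416, -1)) = Mul(182, Rational(1, 8416)) = Rational(91, 4208)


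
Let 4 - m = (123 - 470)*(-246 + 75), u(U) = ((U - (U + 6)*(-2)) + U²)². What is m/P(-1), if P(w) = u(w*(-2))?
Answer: -59333/484 ≈ -122.59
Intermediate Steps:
u(U) = (12 + U² + 3*U)² (u(U) = ((U - (6 + U)*(-2)) + U²)² = ((U - (-12 - 2*U)) + U²)² = ((U + (12 + 2*U)) + U²)² = ((12 + 3*U) + U²)² = (12 + U² + 3*U)²)
P(w) = (12 - 6*w + 4*w²)² (P(w) = (12 + (w*(-2))² + 3*(w*(-2)))² = (12 + (-2*w)² + 3*(-2*w))² = (12 + 4*w² - 6*w)² = (12 - 6*w + 4*w²)²)
m = -59333 (m = 4 - (123 - 470)*(-246 + 75) = 4 - (-347)*(-171) = 4 - 1*59337 = 4 - 59337 = -59333)
m/P(-1) = -59333*1/(4*(6 - 3*(-1) + 2*(-1)²)²) = -59333*1/(4*(6 + 3 + 2*1)²) = -59333*1/(4*(6 + 3 + 2)²) = -59333/(4*11²) = -59333/(4*121) = -59333/484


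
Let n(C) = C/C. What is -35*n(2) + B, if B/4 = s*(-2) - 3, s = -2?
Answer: -31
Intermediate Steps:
n(C) = 1
B = 4 (B = 4*(-2*(-2) - 3) = 4*(4 - 3) = 4*1 = 4)
-35*n(2) + B = -35*1 + 4 = -35 + 4 = -31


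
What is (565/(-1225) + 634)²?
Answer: 24092317089/60025 ≈ 4.0137e+5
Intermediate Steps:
(565/(-1225) + 634)² = (565*(-1/1225) + 634)² = (-113/245 + 634)² = (155217/245)² = 24092317089/60025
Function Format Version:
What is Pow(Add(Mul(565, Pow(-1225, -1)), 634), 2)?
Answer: Rational(24092317089, 60025) ≈ 4.0137e+5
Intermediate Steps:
Pow(Add(Mul(565, Pow(-1225, -1)), 634), 2) = Pow(Add(Mul(565, Rational(-1, 1225)), 634), 2) = Pow(Add(Rational(-113, 245), 634), 2) = Pow(Rational(155217, 245), 2) = Rational(24092317089, 60025)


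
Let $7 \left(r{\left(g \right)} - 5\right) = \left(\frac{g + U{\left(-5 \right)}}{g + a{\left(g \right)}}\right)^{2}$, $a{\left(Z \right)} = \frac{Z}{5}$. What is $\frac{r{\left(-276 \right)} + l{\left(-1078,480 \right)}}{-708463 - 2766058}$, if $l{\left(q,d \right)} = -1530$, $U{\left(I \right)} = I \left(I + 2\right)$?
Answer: $\frac{361391775}{823433680832} \approx 0.00043888$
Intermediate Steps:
$a{\left(Z \right)} = \frac{Z}{5}$ ($a{\left(Z \right)} = Z \frac{1}{5} = \frac{Z}{5}$)
$U{\left(I \right)} = I \left(2 + I\right)$
$r{\left(g \right)} = 5 + \frac{25 \left(15 + g\right)^{2}}{252 g^{2}}$ ($r{\left(g \right)} = 5 + \frac{\left(\frac{g - 5 \left(2 - 5\right)}{g + \frac{g}{5}}\right)^{2}}{7} = 5 + \frac{\left(\frac{g - -15}{\frac{6}{5} g}\right)^{2}}{7} = 5 + \frac{\left(\left(g + 15\right) \frac{5}{6 g}\right)^{2}}{7} = 5 + \frac{\left(\left(15 + g\right) \frac{5}{6 g}\right)^{2}}{7} = 5 + \frac{\left(\frac{5 \left(15 + g\right)}{6 g}\right)^{2}}{7} = 5 + \frac{\frac{25}{36} \frac{1}{g^{2}} \left(15 + g\right)^{2}}{7} = 5 + \frac{25 \left(15 + g\right)^{2}}{252 g^{2}}$)
$\frac{r{\left(-276 \right)} + l{\left(-1078,480 \right)}}{-708463 - 2766058} = \frac{\frac{5 \left(1125 + 150 \left(-276\right) + 257 \left(-276\right)^{2}\right)}{252 \cdot 76176} - 1530}{-708463 - 2766058} = \frac{\frac{5}{252} \cdot \frac{1}{76176} \left(1125 - 41400 + 257 \cdot 76176\right) - 1530}{-3474521} = \left(\frac{5}{252} \cdot \frac{1}{76176} \left(1125 - 41400 + 19577232\right) - 1530\right) \left(- \frac{1}{3474521}\right) = \left(\frac{5}{252} \cdot \frac{1}{76176} \cdot 19536957 - 1530\right) \left(- \frac{1}{3474521}\right) = \left(\frac{1205985}{236992} - 1530\right) \left(- \frac{1}{3474521}\right) = \left(- \frac{361391775}{236992}\right) \left(- \frac{1}{3474521}\right) = \frac{361391775}{823433680832}$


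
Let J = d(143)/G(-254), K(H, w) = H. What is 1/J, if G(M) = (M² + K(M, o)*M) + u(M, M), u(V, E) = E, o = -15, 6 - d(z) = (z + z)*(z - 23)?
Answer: -21463/5719 ≈ -3.7529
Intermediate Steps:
d(z) = 6 - 2*z*(-23 + z) (d(z) = 6 - (z + z)*(z - 23) = 6 - 2*z*(-23 + z))
G(M) = M + 2*M² (G(M) = (M² + M*M) + M = (M² + M²) + M = 2*M² + M = M + 2*M²)
J = -5719/21463 (J = (6 - 2*143² + 46*143)/((-254*(1 + 2*(-254)))) = (6 - 2*20449 + 6578)/((-254*(1 - 508))) = (6 - 40898 + 6578)/((-254*(-507))) = -34314/128778 = -34314*1/128778 = -5719/21463 ≈ -0.26646)
1/J = 1/(-5719/21463) = -21463/5719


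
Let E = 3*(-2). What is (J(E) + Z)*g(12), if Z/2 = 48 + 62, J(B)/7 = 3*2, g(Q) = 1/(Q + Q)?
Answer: 131/12 ≈ 10.917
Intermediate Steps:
E = -6
g(Q) = 1/(2*Q)
J(B) = 42 (J(B) = 7*(3*2) = 7*6 = 42)
Z = 220 (Z = 2*(48 + 62) = 2*110 = 220)
(J(E) + Z)*g(12) = (42 + 220)*((½)/12) = 262*((½)*(1/12)) = 262*(1/24) = 131/12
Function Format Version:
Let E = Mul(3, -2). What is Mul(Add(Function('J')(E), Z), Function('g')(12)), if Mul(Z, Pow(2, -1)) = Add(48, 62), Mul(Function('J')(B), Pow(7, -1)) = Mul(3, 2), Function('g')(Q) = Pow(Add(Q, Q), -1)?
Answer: Rational(131, 12) ≈ 10.917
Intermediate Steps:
E = -6
Function('g')(Q) = Mul(Rational(1, 2), Pow(Q, -1)) (Function('g')(Q) = Pow(Mul(2, Q), -1) = Mul(Rational(1, 2), Pow(Q, -1)))
Function('J')(B) = 42 (Function('J')(B) = Mul(7, Mul(3, 2)) = Mul(7, 6) = 42)
Z = 220 (Z = Mul(2, Add(48, 62)) = Mul(2, 110) = 220)
Mul(Add(Function('J')(E), Z), Function('g')(12)) = Mul(Add(42, 220), Mul(Rational(1, 2), Pow(12, -1))) = Mul(262, Mul(Rational(1, 2), Rational(1, 12))) = Mul(262, Rational(1, 24)) = Rational(131, 12)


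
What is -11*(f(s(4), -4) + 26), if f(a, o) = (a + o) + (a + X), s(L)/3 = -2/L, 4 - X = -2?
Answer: -275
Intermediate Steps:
X = 6 (X = 4 - 1*(-2) = 4 + 2 = 6)
s(L) = -6/L (s(L) = 3*(-2/L) = -6/L)
f(a, o) = 6 + o + 2*a (f(a, o) = (a + o) + (a + 6) = (a + o) + (6 + a) = 6 + o + 2*a)
-11*(f(s(4), -4) + 26) = -11*((6 - 4 + 2*(-6/4)) + 26) = -11*((6 - 4 + 2*(-6*¼)) + 26) = -11*((6 - 4 + 2*(-3/2)) + 26) = -11*((6 - 4 - 3) + 26) = -11*(-1 + 26) = -11*25 = -275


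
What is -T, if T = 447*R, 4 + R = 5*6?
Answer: -11622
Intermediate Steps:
R = 26 (R = -4 + 5*6 = -4 + 30 = 26)
T = 11622 (T = 447*26 = 11622)
-T = -1*11622 = -11622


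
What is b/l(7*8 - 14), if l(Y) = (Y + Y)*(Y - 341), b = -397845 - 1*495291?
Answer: 3236/91 ≈ 35.560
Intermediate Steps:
b = -893136 (b = -397845 - 495291 = -893136)
l(Y) = 2*Y*(-341 + Y) (l(Y) = (2*Y)*(-341 + Y) = 2*Y*(-341 + Y))
b/l(7*8 - 14) = -893136*1/(2*(-341 + (7*8 - 14))*(7*8 - 14)) = -893136*1/(2*(-341 + (56 - 14))*(56 - 14)) = -893136*1/(84*(-341 + 42)) = -893136/(2*42*(-299)) = -893136/(-25116) = -893136*(-1/25116) = 3236/91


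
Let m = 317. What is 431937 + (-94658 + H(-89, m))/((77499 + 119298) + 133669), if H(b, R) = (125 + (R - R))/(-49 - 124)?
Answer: 24694088851107/57170618 ≈ 4.3194e+5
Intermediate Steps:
H(b, R) = -125/173 (H(b, R) = (125 + 0)/(-173) = 125*(-1/173) = -125/173)
431937 + (-94658 + H(-89, m))/((77499 + 119298) + 133669) = 431937 + (-94658 - 125/173)/((77499 + 119298) + 133669) = 431937 - 16375959/(173*(196797 + 133669)) = 431937 - 16375959/173/330466 = 431937 - 16375959/173*1/330466 = 431937 - 16375959/57170618 = 24694088851107/57170618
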